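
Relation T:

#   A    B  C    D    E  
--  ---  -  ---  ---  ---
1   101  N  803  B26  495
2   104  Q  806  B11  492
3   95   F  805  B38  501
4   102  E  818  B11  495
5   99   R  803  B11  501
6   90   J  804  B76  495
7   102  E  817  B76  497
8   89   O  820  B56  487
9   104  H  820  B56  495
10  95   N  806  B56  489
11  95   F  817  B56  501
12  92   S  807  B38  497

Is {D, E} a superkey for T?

All 12 rows have distinct {D, E} values, so {D, E} → (all attributes) holds and {D, E} is a superkey.

Yes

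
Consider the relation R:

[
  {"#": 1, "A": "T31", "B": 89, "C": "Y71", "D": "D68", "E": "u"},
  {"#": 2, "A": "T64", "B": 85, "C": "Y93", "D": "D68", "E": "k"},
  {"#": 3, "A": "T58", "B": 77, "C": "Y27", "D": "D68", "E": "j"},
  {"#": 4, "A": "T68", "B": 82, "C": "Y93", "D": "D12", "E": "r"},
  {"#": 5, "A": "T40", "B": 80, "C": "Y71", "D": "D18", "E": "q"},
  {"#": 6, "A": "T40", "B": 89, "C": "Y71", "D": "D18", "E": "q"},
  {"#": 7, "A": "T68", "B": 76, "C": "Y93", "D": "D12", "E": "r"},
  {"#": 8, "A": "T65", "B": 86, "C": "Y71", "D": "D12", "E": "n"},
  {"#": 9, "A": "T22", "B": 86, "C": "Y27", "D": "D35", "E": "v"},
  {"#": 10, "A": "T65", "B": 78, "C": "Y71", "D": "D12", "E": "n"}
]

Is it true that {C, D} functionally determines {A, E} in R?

Yes

(C=Y71, D=D68): row 1 → {A,E} = (T31, u) ✓
(C=Y93, D=D68): row 2 → {A,E} = (T64, k) ✓
(C=Y27, D=D68): row 3 → {A,E} = (T58, j) ✓
(C=Y93, D=D12): rows 4, 7 → {A,E} = (T68, r), (T68, r) ✓
(C=Y71, D=D18): rows 5, 6 → {A,E} = (T40, q), (T40, q) ✓
(C=Y71, D=D12): rows 8, 10 → {A,E} = (T65, n), (T65, n) ✓
(C=Y27, D=D35): row 9 → {A,E} = (T22, v) ✓
Every {C, D} value is associated with a single {A, E} value, so {C, D} → {A, E} holds.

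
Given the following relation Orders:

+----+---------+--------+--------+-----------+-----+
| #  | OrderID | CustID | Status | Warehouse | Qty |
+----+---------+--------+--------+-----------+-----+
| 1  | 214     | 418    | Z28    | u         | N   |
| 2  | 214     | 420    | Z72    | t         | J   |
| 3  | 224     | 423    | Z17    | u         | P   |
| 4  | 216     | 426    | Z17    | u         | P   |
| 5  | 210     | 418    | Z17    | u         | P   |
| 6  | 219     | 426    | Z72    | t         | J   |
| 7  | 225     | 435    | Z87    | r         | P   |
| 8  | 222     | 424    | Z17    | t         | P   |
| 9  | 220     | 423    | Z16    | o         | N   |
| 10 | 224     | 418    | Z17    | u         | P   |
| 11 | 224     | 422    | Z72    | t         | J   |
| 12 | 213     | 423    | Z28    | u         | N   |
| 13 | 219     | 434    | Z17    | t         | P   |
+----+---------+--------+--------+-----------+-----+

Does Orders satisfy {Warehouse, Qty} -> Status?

(Warehouse=u, Qty=N): rows 1, 12 → Status = Z28, Z28 ✓
(Warehouse=t, Qty=J): rows 2, 6, 11 → Status = Z72, Z72, Z72 ✓
(Warehouse=u, Qty=P): rows 3, 4, 5, 10 → Status = Z17, Z17, Z17, Z17 ✓
(Warehouse=r, Qty=P): row 7 → Status = Z87 ✓
(Warehouse=t, Qty=P): rows 8, 13 → Status = Z17, Z17 ✓
(Warehouse=o, Qty=N): row 9 → Status = Z16 ✓
Every {Warehouse, Qty} value is associated with a single Status value, so {Warehouse, Qty} -> Status holds.

Yes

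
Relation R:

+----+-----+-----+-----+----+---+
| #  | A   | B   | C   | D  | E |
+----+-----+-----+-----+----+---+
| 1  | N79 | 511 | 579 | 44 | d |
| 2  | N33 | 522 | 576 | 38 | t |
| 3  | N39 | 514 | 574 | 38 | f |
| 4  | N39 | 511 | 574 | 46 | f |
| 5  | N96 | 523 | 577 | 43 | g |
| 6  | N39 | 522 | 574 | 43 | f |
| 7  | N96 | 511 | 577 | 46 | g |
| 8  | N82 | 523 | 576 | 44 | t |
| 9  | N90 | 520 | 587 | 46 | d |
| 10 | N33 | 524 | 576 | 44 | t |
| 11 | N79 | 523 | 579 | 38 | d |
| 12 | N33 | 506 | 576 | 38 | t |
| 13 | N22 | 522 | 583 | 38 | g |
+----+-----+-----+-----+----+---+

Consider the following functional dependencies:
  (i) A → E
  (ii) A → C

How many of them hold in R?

(i) A → E: every LHS value maps to a single RHS value — holds.
(ii) A → C: every LHS value maps to a single RHS value — holds.
2 of the 2 dependencies hold.

2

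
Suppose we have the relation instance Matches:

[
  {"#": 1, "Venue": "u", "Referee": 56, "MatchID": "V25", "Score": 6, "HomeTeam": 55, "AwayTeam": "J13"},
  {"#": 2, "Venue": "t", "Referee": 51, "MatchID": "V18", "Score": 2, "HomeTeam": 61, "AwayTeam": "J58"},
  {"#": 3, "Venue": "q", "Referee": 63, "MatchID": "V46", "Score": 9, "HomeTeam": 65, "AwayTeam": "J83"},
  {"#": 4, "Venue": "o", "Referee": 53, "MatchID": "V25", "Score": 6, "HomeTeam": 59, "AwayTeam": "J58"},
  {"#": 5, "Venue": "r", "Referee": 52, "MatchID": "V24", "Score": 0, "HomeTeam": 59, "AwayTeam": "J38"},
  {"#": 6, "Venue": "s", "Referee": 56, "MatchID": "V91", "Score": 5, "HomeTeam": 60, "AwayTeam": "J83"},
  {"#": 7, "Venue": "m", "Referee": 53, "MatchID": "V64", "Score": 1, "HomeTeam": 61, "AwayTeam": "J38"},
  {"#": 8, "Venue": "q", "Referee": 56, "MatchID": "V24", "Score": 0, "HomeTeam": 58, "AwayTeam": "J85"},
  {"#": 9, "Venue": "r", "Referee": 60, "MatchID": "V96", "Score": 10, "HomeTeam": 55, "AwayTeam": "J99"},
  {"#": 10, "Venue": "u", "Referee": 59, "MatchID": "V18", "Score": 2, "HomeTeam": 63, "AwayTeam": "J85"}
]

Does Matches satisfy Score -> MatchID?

Score=6: rows 1, 4 → MatchID = V25, V25 ✓
Score=2: rows 2, 10 → MatchID = V18, V18 ✓
Score=9: row 3 → MatchID = V46 ✓
Score=0: rows 5, 8 → MatchID = V24, V24 ✓
Score=5: row 6 → MatchID = V91 ✓
Score=1: row 7 → MatchID = V64 ✓
Score=10: row 9 → MatchID = V96 ✓
Every Score value is associated with a single MatchID value, so Score -> MatchID holds.

Yes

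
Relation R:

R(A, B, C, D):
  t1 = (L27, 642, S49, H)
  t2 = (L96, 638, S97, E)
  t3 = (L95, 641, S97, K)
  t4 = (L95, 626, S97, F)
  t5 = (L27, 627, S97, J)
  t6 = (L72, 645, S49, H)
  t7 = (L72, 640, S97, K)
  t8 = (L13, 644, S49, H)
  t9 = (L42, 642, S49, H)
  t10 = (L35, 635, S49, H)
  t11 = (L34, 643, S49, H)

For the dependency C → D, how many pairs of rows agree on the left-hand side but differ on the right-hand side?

9

C=S49: all 6 rows agree on D — 0 pairs.
C=S97: violating pairs (2,3), (2,4), (2,5), (2,7), (3,4), (3,5), (4,5), (4,7), (5,7) — 9 pairs.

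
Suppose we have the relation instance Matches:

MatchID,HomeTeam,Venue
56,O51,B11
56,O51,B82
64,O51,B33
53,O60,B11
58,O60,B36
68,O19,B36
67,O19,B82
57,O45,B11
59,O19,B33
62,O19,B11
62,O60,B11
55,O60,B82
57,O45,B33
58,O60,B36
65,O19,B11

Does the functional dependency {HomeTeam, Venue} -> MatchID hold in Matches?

No

(HomeTeam=O51, Venue=B11): 1 row → MatchID = 56 ✓
(HomeTeam=O51, Venue=B82): 1 row → MatchID = 56 ✓
(HomeTeam=O51, Venue=B33): 1 row → MatchID = 64 ✓
(HomeTeam=O60, Venue=B11): 2 rows → MatchID takes values {53, 62} — violation
(HomeTeam=O60, Venue=B36): 2 rows → MatchID = 58, 58 ✓
(HomeTeam=O19, Venue=B36): 1 row → MatchID = 68 ✓
(HomeTeam=O19, Venue=B82): 1 row → MatchID = 67 ✓
(HomeTeam=O45, Venue=B11): 1 row → MatchID = 57 ✓
(HomeTeam=O19, Venue=B33): 1 row → MatchID = 59 ✓
(HomeTeam=O19, Venue=B11): 2 rows → MatchID takes values {62, 65} — violation
(HomeTeam=O60, Venue=B82): 1 row → MatchID = 55 ✓
(HomeTeam=O45, Venue=B33): 1 row → MatchID = 57 ✓
Two rows agree on {HomeTeam, Venue} but differ on MatchID, so {HomeTeam, Venue} -> MatchID does not hold.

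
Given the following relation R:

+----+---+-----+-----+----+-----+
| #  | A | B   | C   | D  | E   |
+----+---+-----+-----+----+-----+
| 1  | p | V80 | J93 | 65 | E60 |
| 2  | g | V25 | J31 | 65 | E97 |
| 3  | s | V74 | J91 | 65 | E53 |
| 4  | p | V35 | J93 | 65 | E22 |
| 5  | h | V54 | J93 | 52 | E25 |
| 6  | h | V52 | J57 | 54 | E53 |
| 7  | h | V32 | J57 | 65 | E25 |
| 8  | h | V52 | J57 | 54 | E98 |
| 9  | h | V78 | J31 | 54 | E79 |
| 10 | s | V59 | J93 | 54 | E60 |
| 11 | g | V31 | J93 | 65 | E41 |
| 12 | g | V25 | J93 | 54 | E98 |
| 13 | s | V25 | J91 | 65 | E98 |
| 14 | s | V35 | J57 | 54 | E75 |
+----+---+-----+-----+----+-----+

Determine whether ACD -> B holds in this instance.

(A=p, C=J93, D=65): rows 1, 4 → B takes values {V80, V35} — violation
(A=g, C=J31, D=65): row 2 → B = V25 ✓
(A=s, C=J91, D=65): rows 3, 13 → B takes values {V74, V25} — violation
(A=h, C=J93, D=52): row 5 → B = V54 ✓
(A=h, C=J57, D=54): rows 6, 8 → B = V52, V52 ✓
(A=h, C=J57, D=65): row 7 → B = V32 ✓
(A=h, C=J31, D=54): row 9 → B = V78 ✓
(A=s, C=J93, D=54): row 10 → B = V59 ✓
(A=g, C=J93, D=65): row 11 → B = V31 ✓
(A=g, C=J93, D=54): row 12 → B = V25 ✓
(A=s, C=J57, D=54): row 14 → B = V35 ✓
Two rows agree on ACD but differ on B, so ACD -> B does not hold.

No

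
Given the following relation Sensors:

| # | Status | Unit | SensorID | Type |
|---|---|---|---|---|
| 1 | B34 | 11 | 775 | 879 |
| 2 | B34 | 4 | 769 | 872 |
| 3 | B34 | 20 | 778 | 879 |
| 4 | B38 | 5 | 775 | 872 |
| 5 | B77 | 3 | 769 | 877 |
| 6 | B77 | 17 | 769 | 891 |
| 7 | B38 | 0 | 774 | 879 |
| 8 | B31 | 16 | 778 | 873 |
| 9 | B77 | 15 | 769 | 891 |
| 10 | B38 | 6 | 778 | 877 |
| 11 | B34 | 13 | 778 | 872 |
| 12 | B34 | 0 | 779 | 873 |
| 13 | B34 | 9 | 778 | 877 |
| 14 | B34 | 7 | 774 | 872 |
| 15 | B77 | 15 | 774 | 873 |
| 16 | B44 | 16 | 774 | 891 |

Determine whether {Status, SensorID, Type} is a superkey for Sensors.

Rows 6 and 9 have the same {Status, SensorID, Type} value (Status=B77, SensorID=769, Type=891) but are distinct tuples, so {Status, SensorID, Type} does not determine every attribute — not a superkey.

No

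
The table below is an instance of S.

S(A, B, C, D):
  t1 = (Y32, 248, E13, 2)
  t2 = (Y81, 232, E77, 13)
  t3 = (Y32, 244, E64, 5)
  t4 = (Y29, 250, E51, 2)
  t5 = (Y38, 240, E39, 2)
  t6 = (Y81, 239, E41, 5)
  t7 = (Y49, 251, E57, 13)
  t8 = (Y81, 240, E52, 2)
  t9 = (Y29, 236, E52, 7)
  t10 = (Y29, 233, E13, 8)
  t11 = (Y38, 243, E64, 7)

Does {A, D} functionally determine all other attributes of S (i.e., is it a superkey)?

Yes

All 11 rows have distinct {A, D} values, so {A, D} → (all attributes) holds and {A, D} is a superkey.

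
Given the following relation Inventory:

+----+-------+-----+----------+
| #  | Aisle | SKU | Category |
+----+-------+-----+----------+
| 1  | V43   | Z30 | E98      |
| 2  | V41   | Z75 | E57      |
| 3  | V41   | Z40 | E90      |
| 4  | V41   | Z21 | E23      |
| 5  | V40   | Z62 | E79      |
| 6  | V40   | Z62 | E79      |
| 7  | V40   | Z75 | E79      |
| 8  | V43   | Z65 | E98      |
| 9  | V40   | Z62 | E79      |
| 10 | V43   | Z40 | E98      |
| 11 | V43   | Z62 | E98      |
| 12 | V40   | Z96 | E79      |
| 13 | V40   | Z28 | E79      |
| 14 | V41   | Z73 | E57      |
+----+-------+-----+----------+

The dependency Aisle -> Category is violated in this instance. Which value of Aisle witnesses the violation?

V41

Aisle=V43: rows 1, 8, 10, 11 → Category = E98, E98, E98, E98 ✓
Aisle=V41: rows 2, 3, 4, 14 → Category takes values {E57, E90, E23} — violation
Aisle=V40: rows 5, 6, 7, 9, 12, 13 → Category = E79, E79, E79, E79, E79, E79 ✓
The only Aisle value with inconsistent Category is Aisle=V41.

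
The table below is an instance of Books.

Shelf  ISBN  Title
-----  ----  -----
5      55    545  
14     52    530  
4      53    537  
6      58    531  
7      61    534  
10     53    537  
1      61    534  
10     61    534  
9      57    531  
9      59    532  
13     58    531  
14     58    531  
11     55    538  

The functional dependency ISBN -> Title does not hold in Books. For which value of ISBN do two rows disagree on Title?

55

ISBN=55: 2 rows → Title takes values {545, 538} — violation
ISBN=52: 1 row → Title = 530 ✓
ISBN=53: 2 rows → Title = 537, 537 ✓
ISBN=58: 3 rows → Title = 531, 531, 531 ✓
ISBN=61: 3 rows → Title = 534, 534, 534 ✓
ISBN=57: 1 row → Title = 531 ✓
ISBN=59: 1 row → Title = 532 ✓
The only ISBN value with inconsistent Title is ISBN=55.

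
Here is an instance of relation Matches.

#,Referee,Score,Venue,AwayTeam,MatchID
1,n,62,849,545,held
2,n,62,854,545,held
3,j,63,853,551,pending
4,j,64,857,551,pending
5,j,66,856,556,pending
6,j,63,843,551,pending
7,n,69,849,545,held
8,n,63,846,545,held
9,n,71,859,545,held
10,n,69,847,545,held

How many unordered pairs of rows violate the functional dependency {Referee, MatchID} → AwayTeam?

(Referee=n, MatchID=held): all 6 rows agree on AwayTeam — 0 pairs.
(Referee=j, MatchID=pending): violating pairs (3,5), (4,5), (5,6) — 3 pairs.

3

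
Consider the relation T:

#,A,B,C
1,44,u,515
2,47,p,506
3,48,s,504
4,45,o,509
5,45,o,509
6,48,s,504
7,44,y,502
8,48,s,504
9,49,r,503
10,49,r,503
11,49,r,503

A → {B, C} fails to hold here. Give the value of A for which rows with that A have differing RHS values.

A=44: rows 1, 7 → {B,C} takes values {(u, 515), (y, 502)} — violation
A=47: row 2 → {B,C} = (p, 506) ✓
A=48: rows 3, 6, 8 → {B,C} = (s, 504), (s, 504), (s, 504) ✓
A=45: rows 4, 5 → {B,C} = (o, 509), (o, 509) ✓
A=49: rows 9, 10, 11 → {B,C} = (r, 503), (r, 503), (r, 503) ✓
The only A value with inconsistent RHS is A=44.

44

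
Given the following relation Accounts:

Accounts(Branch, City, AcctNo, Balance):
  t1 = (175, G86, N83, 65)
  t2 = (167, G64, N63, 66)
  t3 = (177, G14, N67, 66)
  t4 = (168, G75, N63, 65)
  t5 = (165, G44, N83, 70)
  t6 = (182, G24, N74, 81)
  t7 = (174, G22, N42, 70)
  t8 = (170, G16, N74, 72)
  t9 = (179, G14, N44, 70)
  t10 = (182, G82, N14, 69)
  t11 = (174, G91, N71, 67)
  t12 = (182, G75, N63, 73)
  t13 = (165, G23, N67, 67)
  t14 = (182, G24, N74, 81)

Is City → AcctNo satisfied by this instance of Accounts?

No

City=G86: row 1 → AcctNo = N83 ✓
City=G64: row 2 → AcctNo = N63 ✓
City=G14: rows 3, 9 → AcctNo takes values {N67, N44} — violation
City=G75: rows 4, 12 → AcctNo = N63, N63 ✓
City=G44: row 5 → AcctNo = N83 ✓
City=G24: rows 6, 14 → AcctNo = N74, N74 ✓
City=G22: row 7 → AcctNo = N42 ✓
City=G16: row 8 → AcctNo = N74 ✓
City=G82: row 10 → AcctNo = N14 ✓
City=G91: row 11 → AcctNo = N71 ✓
City=G23: row 13 → AcctNo = N67 ✓
Two rows agree on City but differ on AcctNo, so City → AcctNo does not hold.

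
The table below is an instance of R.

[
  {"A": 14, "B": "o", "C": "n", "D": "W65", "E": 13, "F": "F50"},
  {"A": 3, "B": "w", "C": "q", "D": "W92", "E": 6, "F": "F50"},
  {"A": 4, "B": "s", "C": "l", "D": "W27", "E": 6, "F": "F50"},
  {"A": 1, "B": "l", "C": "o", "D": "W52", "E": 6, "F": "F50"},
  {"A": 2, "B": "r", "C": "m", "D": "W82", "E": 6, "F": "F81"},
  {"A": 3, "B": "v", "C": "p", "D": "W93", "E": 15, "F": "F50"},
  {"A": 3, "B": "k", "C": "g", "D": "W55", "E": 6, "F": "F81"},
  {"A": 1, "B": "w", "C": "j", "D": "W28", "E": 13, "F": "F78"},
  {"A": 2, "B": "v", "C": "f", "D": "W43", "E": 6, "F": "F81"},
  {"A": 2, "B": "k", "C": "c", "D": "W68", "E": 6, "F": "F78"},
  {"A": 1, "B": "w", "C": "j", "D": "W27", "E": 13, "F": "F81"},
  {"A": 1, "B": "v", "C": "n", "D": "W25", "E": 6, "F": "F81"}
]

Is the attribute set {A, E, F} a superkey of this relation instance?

No

Two distinct rows share (A=2, E=6, F=F81), so {A, E, F} does not determine every attribute — not a superkey.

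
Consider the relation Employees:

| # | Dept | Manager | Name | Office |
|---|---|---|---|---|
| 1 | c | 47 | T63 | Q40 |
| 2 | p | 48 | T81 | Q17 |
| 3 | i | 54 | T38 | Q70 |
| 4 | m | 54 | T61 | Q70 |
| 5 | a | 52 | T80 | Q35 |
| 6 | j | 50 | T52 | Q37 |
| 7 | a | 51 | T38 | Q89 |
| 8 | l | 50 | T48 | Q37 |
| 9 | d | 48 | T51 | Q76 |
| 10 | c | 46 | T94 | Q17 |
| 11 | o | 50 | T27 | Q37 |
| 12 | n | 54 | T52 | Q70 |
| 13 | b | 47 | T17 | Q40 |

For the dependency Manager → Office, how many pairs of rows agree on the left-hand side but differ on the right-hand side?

1

Manager=47: all 2 rows agree on Office — 0 pairs.
Manager=48: violating pairs (2,9) — 1 pair.
Manager=54: all 3 rows agree on Office — 0 pairs.
Manager=50: all 3 rows agree on Office — 0 pairs.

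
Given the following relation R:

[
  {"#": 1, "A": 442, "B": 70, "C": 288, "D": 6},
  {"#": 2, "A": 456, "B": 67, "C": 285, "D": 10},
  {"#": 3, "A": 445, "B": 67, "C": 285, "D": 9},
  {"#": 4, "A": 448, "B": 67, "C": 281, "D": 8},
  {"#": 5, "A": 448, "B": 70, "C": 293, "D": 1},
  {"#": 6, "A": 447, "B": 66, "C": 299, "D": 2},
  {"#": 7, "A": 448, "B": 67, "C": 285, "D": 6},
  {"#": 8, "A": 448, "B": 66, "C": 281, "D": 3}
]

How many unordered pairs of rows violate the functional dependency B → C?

5

B=70: violating pairs (1,5) — 1 pair.
B=67: violating pairs (2,4), (3,4), (4,7) — 3 pairs.
B=66: violating pairs (6,8) — 1 pair.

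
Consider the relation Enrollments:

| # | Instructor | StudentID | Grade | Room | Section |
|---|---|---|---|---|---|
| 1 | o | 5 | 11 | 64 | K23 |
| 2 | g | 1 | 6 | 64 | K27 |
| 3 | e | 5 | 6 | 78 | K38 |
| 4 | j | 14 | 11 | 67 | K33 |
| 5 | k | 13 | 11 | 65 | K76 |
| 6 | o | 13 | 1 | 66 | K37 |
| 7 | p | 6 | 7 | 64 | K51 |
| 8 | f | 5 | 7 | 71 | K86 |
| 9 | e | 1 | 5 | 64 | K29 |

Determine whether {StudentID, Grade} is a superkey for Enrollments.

Yes

All 9 rows have distinct {StudentID, Grade} values, so {StudentID, Grade} → (all attributes) holds and {StudentID, Grade} is a superkey.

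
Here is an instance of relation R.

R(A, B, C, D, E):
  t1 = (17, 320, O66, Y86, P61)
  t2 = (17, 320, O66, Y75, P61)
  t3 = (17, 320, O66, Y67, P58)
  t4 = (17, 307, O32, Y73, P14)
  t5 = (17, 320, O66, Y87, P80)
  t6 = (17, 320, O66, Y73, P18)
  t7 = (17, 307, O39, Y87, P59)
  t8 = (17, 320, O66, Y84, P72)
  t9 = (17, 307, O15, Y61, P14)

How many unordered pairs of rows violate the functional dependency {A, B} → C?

3

(A=17, B=320): all 6 rows agree on C — 0 pairs.
(A=17, B=307): violating pairs (4,7), (4,9), (7,9) — 3 pairs.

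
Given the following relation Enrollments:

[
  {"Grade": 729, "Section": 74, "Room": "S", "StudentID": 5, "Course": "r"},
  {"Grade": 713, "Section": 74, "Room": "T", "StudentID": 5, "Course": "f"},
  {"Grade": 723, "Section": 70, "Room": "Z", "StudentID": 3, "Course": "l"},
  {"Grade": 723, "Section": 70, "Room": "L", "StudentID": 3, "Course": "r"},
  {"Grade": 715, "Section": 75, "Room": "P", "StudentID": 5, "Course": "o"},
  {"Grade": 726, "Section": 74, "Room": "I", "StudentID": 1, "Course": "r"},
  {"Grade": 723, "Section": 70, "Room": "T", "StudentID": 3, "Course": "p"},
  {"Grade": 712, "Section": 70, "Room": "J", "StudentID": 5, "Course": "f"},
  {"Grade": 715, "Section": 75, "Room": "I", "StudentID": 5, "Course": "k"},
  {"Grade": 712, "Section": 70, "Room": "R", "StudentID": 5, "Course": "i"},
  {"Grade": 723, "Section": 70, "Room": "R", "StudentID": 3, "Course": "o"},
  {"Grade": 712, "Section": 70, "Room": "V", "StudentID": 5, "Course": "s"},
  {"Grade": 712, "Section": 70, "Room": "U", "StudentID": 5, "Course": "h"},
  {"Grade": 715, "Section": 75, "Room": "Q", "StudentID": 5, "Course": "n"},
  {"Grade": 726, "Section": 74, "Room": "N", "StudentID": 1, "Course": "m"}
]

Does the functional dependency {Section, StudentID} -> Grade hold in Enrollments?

(Section=74, StudentID=5): 2 rows → Grade takes values {729, 713} — violation
(Section=70, StudentID=3): 4 rows → Grade = 723, 723, 723, 723 ✓
(Section=75, StudentID=5): 3 rows → Grade = 715, 715, 715 ✓
(Section=74, StudentID=1): 2 rows → Grade = 726, 726 ✓
(Section=70, StudentID=5): 4 rows → Grade = 712, 712, 712, 712 ✓
Two rows agree on {Section, StudentID} but differ on Grade, so {Section, StudentID} -> Grade does not hold.

No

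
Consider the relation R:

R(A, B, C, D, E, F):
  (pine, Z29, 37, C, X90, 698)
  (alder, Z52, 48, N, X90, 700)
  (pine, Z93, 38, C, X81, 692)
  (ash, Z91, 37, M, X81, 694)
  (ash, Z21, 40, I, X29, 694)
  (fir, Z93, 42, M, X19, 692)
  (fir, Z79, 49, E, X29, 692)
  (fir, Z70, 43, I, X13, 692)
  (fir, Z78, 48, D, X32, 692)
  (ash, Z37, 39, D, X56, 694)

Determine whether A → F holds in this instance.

No

A=pine: 2 rows → F takes values {698, 692} — violation
A=alder: 1 row → F = 700 ✓
A=ash: 3 rows → F = 694, 694, 694 ✓
A=fir: 4 rows → F = 692, 692, 692, 692 ✓
Two rows agree on A but differ on F, so A → F does not hold.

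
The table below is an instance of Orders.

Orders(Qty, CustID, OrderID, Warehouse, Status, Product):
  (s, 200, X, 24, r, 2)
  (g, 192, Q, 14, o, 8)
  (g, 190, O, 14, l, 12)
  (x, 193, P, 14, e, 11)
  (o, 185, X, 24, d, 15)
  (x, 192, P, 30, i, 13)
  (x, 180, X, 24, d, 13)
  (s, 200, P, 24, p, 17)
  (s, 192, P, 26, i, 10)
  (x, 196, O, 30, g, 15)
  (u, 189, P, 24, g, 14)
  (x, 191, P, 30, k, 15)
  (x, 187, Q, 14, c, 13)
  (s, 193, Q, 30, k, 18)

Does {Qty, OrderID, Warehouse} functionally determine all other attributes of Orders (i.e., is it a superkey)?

Two distinct rows share (Qty=x, OrderID=P, Warehouse=30), so {Qty, OrderID, Warehouse} does not determine every attribute — not a superkey.

No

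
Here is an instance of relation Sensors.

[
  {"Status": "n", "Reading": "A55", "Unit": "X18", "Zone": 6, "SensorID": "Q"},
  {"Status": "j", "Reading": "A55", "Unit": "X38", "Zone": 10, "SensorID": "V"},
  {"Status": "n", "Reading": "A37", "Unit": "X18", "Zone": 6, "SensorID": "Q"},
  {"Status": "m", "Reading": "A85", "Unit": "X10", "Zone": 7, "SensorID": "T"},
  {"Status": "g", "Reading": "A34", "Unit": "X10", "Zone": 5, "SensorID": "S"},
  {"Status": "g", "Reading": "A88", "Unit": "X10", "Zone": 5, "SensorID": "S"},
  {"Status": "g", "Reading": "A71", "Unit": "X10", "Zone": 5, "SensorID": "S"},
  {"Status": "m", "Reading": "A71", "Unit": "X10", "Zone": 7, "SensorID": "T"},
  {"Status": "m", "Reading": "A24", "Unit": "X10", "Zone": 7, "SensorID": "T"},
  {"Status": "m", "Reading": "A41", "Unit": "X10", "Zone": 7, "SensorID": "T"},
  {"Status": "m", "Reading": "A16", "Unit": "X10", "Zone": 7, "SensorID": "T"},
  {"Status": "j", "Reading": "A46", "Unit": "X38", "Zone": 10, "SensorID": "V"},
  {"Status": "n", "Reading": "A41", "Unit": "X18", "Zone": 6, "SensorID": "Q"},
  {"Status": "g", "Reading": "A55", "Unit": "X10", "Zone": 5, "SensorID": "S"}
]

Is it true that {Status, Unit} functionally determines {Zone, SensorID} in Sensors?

Yes

(Status=n, Unit=X18): 3 rows → {Zone,SensorID} = (6, Q), (6, Q), (6, Q) ✓
(Status=j, Unit=X38): 2 rows → {Zone,SensorID} = (10, V), (10, V) ✓
(Status=m, Unit=X10): 5 rows → {Zone,SensorID} = (7, T), (7, T), (7, T), (7, T), (7, T) ✓
(Status=g, Unit=X10): 4 rows → {Zone,SensorID} = (5, S), (5, S), (5, S), (5, S) ✓
Every {Status, Unit} value is associated with a single {Zone, SensorID} value, so {Status, Unit} → {Zone, SensorID} holds.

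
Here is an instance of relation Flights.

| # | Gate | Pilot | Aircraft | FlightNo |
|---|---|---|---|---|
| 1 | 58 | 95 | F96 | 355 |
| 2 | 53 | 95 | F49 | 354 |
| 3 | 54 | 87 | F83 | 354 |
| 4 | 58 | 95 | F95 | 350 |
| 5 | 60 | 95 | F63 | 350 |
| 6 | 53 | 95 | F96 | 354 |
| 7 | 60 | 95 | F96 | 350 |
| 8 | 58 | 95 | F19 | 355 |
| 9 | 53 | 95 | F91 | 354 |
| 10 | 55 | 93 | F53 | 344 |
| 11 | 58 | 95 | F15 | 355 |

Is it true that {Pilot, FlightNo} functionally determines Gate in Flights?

(Pilot=95, FlightNo=355): rows 1, 8, 11 → Gate = 58, 58, 58 ✓
(Pilot=95, FlightNo=354): rows 2, 6, 9 → Gate = 53, 53, 53 ✓
(Pilot=87, FlightNo=354): row 3 → Gate = 54 ✓
(Pilot=95, FlightNo=350): rows 4, 5, 7 → Gate takes values {58, 60} — violation
(Pilot=93, FlightNo=344): row 10 → Gate = 55 ✓
Two rows agree on {Pilot, FlightNo} but differ on Gate, so {Pilot, FlightNo} → Gate does not hold.

No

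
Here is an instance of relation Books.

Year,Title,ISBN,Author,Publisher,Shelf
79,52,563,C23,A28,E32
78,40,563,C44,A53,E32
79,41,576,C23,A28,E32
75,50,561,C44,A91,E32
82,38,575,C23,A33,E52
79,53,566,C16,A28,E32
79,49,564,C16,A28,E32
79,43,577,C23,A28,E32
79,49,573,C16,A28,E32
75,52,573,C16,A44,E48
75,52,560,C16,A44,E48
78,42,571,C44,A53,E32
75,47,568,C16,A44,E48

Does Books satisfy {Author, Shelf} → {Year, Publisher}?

No

(Author=C23, Shelf=E32): 3 rows → {Year,Publisher} = (79, A28), (79, A28), (79, A28) ✓
(Author=C44, Shelf=E32): 3 rows → {Year,Publisher} takes values {(78, A53), (75, A91)} — violation
(Author=C23, Shelf=E52): 1 row → {Year,Publisher} = (82, A33) ✓
(Author=C16, Shelf=E32): 3 rows → {Year,Publisher} = (79, A28), (79, A28), (79, A28) ✓
(Author=C16, Shelf=E48): 3 rows → {Year,Publisher} = (75, A44), (75, A44), (75, A44) ✓
Two rows agree on {Author, Shelf} but differ on {Year, Publisher}, so {Author, Shelf} → {Year, Publisher} does not hold.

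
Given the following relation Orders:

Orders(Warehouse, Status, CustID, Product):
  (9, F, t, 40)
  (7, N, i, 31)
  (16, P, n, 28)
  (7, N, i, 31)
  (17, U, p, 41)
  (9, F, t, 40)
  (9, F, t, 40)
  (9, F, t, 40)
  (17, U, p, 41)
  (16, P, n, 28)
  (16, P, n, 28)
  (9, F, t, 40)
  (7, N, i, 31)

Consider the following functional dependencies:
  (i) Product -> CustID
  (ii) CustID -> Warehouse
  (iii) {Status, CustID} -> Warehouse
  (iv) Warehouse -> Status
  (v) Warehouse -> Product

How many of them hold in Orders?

5

(i) Product -> CustID: every LHS value maps to a single RHS value — holds.
(ii) CustID -> Warehouse: every LHS value maps to a single RHS value — holds.
(iii) {Status, CustID} -> Warehouse: every LHS value maps to a single RHS value — holds.
(iv) Warehouse -> Status: every LHS value maps to a single RHS value — holds.
(v) Warehouse -> Product: every LHS value maps to a single RHS value — holds.
5 of the 5 dependencies hold.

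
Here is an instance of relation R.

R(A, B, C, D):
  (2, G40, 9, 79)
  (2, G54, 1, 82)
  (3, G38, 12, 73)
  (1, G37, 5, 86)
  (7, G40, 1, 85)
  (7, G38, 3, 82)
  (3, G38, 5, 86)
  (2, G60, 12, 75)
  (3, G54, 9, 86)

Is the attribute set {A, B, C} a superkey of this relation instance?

All 9 rows have distinct {A, B, C} values, so {A, B, C} → (all attributes) holds and {A, B, C} is a superkey.

Yes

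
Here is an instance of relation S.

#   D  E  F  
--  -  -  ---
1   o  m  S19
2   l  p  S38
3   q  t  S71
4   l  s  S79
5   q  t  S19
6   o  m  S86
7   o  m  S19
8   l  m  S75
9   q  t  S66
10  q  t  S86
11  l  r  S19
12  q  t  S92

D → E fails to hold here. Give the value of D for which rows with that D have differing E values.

l

D=o: rows 1, 6, 7 → E = m, m, m ✓
D=l: rows 2, 4, 8, 11 → E takes values {p, s, m, r} — violation
D=q: rows 3, 5, 9, 10, 12 → E = t, t, t, t, t ✓
The only D value with inconsistent E is D=l.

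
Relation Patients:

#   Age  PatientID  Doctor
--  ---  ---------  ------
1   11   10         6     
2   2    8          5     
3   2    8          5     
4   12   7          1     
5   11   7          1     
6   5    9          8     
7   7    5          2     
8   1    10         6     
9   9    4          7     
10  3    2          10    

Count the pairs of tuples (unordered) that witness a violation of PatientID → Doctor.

PatientID=10: all 2 rows agree on Doctor — 0 pairs.
PatientID=8: all 2 rows agree on Doctor — 0 pairs.
PatientID=7: all 2 rows agree on Doctor — 0 pairs.

0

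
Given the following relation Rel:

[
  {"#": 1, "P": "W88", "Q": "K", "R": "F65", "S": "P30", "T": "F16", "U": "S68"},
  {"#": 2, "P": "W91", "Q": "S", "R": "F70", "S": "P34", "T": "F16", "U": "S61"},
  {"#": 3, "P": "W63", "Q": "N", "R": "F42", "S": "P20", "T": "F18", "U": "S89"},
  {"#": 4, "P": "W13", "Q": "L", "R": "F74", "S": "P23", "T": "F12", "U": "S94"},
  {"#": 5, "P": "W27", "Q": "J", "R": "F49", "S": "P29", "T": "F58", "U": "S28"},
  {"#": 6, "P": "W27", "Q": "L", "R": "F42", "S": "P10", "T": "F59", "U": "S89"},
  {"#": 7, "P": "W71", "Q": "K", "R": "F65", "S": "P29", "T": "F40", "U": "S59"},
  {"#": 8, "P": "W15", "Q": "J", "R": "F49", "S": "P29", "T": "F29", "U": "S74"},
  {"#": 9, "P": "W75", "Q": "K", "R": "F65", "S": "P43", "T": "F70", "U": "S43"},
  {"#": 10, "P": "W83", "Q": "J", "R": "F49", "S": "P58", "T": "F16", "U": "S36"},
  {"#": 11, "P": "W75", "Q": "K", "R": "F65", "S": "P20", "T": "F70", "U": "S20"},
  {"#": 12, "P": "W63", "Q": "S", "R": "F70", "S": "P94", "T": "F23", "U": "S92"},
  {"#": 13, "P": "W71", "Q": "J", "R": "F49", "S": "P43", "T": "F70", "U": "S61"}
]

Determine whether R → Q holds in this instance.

No

R=F65: rows 1, 7, 9, 11 → Q = K, K, K, K ✓
R=F70: rows 2, 12 → Q = S, S ✓
R=F42: rows 3, 6 → Q takes values {N, L} — violation
R=F74: row 4 → Q = L ✓
R=F49: rows 5, 8, 10, 13 → Q = J, J, J, J ✓
Two rows agree on R but differ on Q, so R → Q does not hold.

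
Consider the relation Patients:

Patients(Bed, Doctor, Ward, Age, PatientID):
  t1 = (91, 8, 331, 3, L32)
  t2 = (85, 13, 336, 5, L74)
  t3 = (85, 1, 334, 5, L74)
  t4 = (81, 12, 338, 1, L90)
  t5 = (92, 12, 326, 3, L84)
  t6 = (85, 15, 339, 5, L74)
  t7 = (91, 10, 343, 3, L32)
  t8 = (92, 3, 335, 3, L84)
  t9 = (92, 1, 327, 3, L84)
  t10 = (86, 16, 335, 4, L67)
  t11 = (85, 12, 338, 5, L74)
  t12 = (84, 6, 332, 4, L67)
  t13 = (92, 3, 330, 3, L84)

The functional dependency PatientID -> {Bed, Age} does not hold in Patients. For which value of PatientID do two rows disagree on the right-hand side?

L67

PatientID=L32: rows 1, 7 → {Bed,Age} = (91, 3), (91, 3) ✓
PatientID=L74: rows 2, 3, 6, 11 → {Bed,Age} = (85, 5), (85, 5), (85, 5), (85, 5) ✓
PatientID=L90: row 4 → {Bed,Age} = (81, 1) ✓
PatientID=L84: rows 5, 8, 9, 13 → {Bed,Age} = (92, 3), (92, 3), (92, 3), (92, 3) ✓
PatientID=L67: rows 10, 12 → {Bed,Age} takes values {(86, 4), (84, 4)} — violation
The only PatientID value with inconsistent RHS is PatientID=L67.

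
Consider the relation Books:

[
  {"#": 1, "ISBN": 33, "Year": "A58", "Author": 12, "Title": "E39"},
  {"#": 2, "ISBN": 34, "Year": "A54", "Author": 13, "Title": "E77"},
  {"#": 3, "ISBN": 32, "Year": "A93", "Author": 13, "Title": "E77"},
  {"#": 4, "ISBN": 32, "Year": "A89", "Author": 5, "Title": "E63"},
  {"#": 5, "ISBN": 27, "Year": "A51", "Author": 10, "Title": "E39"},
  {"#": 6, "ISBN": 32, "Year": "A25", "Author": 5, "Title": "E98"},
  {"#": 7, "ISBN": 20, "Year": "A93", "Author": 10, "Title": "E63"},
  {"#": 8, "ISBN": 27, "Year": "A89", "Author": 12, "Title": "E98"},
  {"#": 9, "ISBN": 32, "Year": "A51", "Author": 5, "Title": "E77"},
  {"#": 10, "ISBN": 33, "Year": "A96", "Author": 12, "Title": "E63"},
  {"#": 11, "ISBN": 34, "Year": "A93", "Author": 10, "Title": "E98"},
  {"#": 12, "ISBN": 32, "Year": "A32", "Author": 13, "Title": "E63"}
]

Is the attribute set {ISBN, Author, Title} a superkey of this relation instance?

All 12 rows have distinct {ISBN, Author, Title} values, so {ISBN, Author, Title} → (all attributes) holds and {ISBN, Author, Title} is a superkey.

Yes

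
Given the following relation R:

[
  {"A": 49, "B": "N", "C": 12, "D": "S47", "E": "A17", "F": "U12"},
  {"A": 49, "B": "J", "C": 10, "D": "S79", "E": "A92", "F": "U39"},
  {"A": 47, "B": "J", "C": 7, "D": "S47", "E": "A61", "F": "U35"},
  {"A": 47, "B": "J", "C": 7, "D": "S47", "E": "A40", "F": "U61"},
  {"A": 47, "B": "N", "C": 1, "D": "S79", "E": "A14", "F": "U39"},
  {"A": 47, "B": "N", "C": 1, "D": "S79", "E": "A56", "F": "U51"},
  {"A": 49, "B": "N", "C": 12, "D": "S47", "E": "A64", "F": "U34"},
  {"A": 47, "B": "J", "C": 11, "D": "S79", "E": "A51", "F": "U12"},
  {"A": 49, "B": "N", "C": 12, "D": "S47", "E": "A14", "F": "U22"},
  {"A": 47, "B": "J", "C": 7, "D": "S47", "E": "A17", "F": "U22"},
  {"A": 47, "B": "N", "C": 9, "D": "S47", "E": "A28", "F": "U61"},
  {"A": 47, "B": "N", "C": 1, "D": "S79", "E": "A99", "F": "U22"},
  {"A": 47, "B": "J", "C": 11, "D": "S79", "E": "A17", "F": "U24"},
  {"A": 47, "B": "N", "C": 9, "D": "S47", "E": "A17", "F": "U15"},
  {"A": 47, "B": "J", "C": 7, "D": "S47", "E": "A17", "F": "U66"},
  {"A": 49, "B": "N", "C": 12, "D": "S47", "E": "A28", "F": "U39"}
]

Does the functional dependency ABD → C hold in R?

Yes

(A=49, B=N, D=S47): 4 rows → C = 12, 12, 12, 12 ✓
(A=49, B=J, D=S79): 1 row → C = 10 ✓
(A=47, B=J, D=S47): 4 rows → C = 7, 7, 7, 7 ✓
(A=47, B=N, D=S79): 3 rows → C = 1, 1, 1 ✓
(A=47, B=J, D=S79): 2 rows → C = 11, 11 ✓
(A=47, B=N, D=S47): 2 rows → C = 9, 9 ✓
Every ABD value is associated with a single C value, so ABD → C holds.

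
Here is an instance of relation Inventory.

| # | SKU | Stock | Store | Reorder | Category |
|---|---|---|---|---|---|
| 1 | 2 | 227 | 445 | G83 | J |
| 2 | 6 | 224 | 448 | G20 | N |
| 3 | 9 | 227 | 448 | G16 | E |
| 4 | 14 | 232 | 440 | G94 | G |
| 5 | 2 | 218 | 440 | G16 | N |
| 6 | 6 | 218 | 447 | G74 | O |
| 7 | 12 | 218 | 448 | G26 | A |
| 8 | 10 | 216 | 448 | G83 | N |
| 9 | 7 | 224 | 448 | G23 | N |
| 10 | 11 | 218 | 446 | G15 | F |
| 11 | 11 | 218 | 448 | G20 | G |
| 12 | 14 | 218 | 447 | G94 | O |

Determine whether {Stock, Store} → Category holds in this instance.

(Stock=227, Store=445): row 1 → Category = J ✓
(Stock=224, Store=448): rows 2, 9 → Category = N, N ✓
(Stock=227, Store=448): row 3 → Category = E ✓
(Stock=232, Store=440): row 4 → Category = G ✓
(Stock=218, Store=440): row 5 → Category = N ✓
(Stock=218, Store=447): rows 6, 12 → Category = O, O ✓
(Stock=218, Store=448): rows 7, 11 → Category takes values {A, G} — violation
(Stock=216, Store=448): row 8 → Category = N ✓
(Stock=218, Store=446): row 10 → Category = F ✓
Two rows agree on {Stock, Store} but differ on Category, so {Stock, Store} → Category does not hold.

No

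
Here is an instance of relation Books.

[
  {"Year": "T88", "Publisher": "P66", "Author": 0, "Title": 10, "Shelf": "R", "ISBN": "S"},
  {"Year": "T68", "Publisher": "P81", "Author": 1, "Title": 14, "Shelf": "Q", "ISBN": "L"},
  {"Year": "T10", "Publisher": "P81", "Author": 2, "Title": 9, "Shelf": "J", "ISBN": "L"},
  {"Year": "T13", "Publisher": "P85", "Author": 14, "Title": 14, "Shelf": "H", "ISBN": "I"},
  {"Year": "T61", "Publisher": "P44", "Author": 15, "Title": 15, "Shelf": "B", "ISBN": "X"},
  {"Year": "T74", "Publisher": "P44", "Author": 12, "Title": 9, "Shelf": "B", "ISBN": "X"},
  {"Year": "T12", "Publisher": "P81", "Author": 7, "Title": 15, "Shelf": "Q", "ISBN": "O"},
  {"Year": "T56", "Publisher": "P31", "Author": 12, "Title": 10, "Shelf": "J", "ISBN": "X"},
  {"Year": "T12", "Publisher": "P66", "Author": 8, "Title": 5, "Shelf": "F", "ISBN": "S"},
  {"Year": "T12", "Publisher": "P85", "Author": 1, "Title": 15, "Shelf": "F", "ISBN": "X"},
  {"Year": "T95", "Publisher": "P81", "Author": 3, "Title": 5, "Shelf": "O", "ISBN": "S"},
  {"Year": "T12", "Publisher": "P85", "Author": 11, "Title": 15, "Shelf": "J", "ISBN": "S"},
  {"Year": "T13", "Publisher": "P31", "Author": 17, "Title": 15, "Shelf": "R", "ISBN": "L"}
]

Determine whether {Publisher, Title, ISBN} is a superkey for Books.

All 13 rows have distinct {Publisher, Title, ISBN} values, so {Publisher, Title, ISBN} → (all attributes) holds and {Publisher, Title, ISBN} is a superkey.

Yes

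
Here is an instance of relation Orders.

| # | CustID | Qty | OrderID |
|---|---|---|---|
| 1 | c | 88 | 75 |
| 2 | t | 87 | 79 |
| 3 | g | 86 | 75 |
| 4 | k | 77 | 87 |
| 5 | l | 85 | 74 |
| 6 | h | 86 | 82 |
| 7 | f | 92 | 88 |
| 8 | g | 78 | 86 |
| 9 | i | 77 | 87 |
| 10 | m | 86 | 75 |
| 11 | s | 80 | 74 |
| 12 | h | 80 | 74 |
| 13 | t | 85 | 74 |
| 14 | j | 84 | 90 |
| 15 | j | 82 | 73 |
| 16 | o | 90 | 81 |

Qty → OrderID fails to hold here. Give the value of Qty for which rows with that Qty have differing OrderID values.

Qty=88: row 1 → OrderID = 75 ✓
Qty=87: row 2 → OrderID = 79 ✓
Qty=86: rows 3, 6, 10 → OrderID takes values {75, 82} — violation
Qty=77: rows 4, 9 → OrderID = 87, 87 ✓
Qty=85: rows 5, 13 → OrderID = 74, 74 ✓
Qty=92: row 7 → OrderID = 88 ✓
Qty=78: row 8 → OrderID = 86 ✓
Qty=80: rows 11, 12 → OrderID = 74, 74 ✓
Qty=84: row 14 → OrderID = 90 ✓
Qty=82: row 15 → OrderID = 73 ✓
Qty=90: row 16 → OrderID = 81 ✓
The only Qty value with inconsistent OrderID is Qty=86.

86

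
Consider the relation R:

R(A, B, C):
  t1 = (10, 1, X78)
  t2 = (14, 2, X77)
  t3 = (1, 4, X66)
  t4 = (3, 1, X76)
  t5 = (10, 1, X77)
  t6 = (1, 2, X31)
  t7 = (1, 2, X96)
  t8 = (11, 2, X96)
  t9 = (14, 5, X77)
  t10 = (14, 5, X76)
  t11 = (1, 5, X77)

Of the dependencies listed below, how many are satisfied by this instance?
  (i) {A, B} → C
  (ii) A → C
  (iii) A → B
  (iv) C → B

0

(i) {A, B} → C: (A=10, B=1): rows 1, 5 → C takes values {X78, X77} — violation; (A=1, B=2): rows 6, 7 → C takes values {X31, X96} — violation; (A=14, B=5): rows 9, 10 → C takes values {X77, X76} — violation — fails.
(ii) A → C: A=10: rows 1, 5 → C takes values {X78, X77} — violation; A=14: rows 2, 9, 10 → C takes values {X77, X76} — violation; A=1: rows 3, 6, 7, 11 → C takes values {X66, X31, X96, X77} — violation — fails.
(iii) A → B: A=14: rows 2, 9, 10 → B takes values {2, 5} — violation; A=1: rows 3, 6, 7, 11 → B takes values {4, 2, 5} — violation — fails.
(iv) C → B: C=X77: rows 2, 5, 9, 11 → B takes values {2, 1, 5} — violation; C=X76: rows 4, 10 → B takes values {1, 5} — violation — fails.
None of the 4 dependencies hold.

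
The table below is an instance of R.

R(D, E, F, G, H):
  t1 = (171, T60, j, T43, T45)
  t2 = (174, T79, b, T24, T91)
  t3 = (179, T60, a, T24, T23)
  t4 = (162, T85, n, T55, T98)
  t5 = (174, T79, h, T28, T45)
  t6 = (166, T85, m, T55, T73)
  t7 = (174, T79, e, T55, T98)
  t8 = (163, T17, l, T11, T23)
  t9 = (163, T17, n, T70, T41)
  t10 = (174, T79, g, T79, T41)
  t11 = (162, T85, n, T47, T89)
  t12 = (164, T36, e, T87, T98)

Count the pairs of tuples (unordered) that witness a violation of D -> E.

0

D=174: all 4 rows agree on E — 0 pairs.
D=162: all 2 rows agree on E — 0 pairs.
D=163: all 2 rows agree on E — 0 pairs.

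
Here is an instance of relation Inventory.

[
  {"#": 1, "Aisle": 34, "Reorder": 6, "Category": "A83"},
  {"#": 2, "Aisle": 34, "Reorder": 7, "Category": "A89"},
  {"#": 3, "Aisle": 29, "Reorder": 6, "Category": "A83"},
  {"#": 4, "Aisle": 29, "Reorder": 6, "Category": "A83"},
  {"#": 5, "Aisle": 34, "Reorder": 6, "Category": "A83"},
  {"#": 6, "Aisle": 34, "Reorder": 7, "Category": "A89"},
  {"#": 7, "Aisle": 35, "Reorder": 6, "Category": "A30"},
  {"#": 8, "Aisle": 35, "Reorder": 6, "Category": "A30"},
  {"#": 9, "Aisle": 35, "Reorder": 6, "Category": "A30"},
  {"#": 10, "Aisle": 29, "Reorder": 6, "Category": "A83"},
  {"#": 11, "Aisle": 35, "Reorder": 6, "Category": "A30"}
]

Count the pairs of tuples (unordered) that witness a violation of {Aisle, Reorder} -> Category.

(Aisle=34, Reorder=6): all 2 rows agree on Category — 0 pairs.
(Aisle=34, Reorder=7): all 2 rows agree on Category — 0 pairs.
(Aisle=29, Reorder=6): all 3 rows agree on Category — 0 pairs.
(Aisle=35, Reorder=6): all 4 rows agree on Category — 0 pairs.

0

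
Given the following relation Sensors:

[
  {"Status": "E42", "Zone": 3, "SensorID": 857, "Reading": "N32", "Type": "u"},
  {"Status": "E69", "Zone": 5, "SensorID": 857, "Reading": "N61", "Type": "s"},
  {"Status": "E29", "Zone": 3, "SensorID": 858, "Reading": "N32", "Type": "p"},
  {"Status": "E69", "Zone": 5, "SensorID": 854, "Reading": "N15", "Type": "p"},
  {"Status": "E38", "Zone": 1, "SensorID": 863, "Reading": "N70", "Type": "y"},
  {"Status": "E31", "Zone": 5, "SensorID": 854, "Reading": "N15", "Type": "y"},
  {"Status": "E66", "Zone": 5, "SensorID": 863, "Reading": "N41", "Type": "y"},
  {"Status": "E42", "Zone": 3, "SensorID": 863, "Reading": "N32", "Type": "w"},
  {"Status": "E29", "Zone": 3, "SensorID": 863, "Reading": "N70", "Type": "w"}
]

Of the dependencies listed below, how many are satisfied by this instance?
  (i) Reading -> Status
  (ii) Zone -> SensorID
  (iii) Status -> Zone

1

(i) Reading -> Status: Reading=N32: 3 rows → Status takes values {E42, E29} — violation; Reading=N15: 2 rows → Status takes values {E69, E31} — violation; Reading=N70: 2 rows → Status takes values {E38, E29} — violation — fails.
(ii) Zone -> SensorID: Zone=3: 4 rows → SensorID takes values {857, 858, 863} — violation; Zone=5: 4 rows → SensorID takes values {857, 854, 863} — violation — fails.
(iii) Status -> Zone: every LHS value maps to a single RHS value — holds.
1 of the 3 dependencies holds.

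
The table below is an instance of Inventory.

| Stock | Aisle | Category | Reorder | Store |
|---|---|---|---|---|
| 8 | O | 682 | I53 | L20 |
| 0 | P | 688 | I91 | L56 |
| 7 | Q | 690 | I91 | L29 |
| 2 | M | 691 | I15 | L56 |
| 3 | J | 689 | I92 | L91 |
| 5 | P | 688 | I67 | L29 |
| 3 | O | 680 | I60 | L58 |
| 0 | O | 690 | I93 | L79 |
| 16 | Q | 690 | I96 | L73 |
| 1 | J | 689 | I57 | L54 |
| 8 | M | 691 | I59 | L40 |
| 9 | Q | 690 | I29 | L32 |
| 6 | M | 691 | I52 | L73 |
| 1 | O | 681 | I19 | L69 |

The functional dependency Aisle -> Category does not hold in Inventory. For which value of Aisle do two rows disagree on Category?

Aisle=O: 4 rows → Category takes values {682, 680, 690, 681} — violation
Aisle=P: 2 rows → Category = 688, 688 ✓
Aisle=Q: 3 rows → Category = 690, 690, 690 ✓
Aisle=M: 3 rows → Category = 691, 691, 691 ✓
Aisle=J: 2 rows → Category = 689, 689 ✓
The only Aisle value with inconsistent Category is Aisle=O.

O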